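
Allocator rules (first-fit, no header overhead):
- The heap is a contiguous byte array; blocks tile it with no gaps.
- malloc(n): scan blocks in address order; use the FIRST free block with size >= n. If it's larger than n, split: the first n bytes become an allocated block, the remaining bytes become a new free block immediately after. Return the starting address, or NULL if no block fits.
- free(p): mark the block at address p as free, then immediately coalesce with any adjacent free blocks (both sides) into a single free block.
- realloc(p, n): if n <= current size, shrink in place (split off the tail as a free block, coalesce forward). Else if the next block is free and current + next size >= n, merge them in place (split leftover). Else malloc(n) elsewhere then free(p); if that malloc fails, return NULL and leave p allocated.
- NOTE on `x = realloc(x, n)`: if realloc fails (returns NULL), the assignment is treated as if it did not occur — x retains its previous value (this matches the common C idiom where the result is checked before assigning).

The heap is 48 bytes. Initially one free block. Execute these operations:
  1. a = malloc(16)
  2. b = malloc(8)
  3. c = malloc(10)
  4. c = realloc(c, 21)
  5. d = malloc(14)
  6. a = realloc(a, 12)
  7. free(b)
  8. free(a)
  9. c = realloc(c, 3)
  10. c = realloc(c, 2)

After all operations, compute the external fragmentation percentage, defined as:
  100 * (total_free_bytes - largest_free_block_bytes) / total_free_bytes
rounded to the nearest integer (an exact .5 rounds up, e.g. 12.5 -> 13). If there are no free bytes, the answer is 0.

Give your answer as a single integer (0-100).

Op 1: a = malloc(16) -> a = 0; heap: [0-15 ALLOC][16-47 FREE]
Op 2: b = malloc(8) -> b = 16; heap: [0-15 ALLOC][16-23 ALLOC][24-47 FREE]
Op 3: c = malloc(10) -> c = 24; heap: [0-15 ALLOC][16-23 ALLOC][24-33 ALLOC][34-47 FREE]
Op 4: c = realloc(c, 21) -> c = 24; heap: [0-15 ALLOC][16-23 ALLOC][24-44 ALLOC][45-47 FREE]
Op 5: d = malloc(14) -> d = NULL; heap: [0-15 ALLOC][16-23 ALLOC][24-44 ALLOC][45-47 FREE]
Op 6: a = realloc(a, 12) -> a = 0; heap: [0-11 ALLOC][12-15 FREE][16-23 ALLOC][24-44 ALLOC][45-47 FREE]
Op 7: free(b) -> (freed b); heap: [0-11 ALLOC][12-23 FREE][24-44 ALLOC][45-47 FREE]
Op 8: free(a) -> (freed a); heap: [0-23 FREE][24-44 ALLOC][45-47 FREE]
Op 9: c = realloc(c, 3) -> c = 24; heap: [0-23 FREE][24-26 ALLOC][27-47 FREE]
Op 10: c = realloc(c, 2) -> c = 24; heap: [0-23 FREE][24-25 ALLOC][26-47 FREE]
Free blocks: [24 22] total_free=46 largest=24 -> 100*(46-24)/46 = 2200/46 ≈ 47.826 -> rounds to 48

Answer: 48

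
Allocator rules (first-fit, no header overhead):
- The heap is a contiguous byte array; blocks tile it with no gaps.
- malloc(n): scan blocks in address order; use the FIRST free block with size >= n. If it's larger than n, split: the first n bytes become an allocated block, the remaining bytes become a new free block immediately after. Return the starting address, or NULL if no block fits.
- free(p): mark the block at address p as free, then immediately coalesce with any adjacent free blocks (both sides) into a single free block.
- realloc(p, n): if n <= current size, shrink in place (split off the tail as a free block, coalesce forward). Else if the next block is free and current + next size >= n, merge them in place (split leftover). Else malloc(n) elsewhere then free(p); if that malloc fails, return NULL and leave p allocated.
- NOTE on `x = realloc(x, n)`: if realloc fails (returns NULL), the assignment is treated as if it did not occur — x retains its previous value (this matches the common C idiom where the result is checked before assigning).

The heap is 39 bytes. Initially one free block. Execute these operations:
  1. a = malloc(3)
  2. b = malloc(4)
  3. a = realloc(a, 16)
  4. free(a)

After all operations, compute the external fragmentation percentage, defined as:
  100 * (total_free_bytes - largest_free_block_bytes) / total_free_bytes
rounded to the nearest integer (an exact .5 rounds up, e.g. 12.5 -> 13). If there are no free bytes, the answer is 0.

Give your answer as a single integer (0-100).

Op 1: a = malloc(3) -> a = 0; heap: [0-2 ALLOC][3-38 FREE]
Op 2: b = malloc(4) -> b = 3; heap: [0-2 ALLOC][3-6 ALLOC][7-38 FREE]
Op 3: a = realloc(a, 16) -> a = 7; heap: [0-2 FREE][3-6 ALLOC][7-22 ALLOC][23-38 FREE]
Op 4: free(a) -> (freed a); heap: [0-2 FREE][3-6 ALLOC][7-38 FREE]
Free blocks: [3 32] total_free=35 largest=32 -> 100*(35-32)/35 = 300/35 ≈ 8.571 -> rounds to 9

Answer: 9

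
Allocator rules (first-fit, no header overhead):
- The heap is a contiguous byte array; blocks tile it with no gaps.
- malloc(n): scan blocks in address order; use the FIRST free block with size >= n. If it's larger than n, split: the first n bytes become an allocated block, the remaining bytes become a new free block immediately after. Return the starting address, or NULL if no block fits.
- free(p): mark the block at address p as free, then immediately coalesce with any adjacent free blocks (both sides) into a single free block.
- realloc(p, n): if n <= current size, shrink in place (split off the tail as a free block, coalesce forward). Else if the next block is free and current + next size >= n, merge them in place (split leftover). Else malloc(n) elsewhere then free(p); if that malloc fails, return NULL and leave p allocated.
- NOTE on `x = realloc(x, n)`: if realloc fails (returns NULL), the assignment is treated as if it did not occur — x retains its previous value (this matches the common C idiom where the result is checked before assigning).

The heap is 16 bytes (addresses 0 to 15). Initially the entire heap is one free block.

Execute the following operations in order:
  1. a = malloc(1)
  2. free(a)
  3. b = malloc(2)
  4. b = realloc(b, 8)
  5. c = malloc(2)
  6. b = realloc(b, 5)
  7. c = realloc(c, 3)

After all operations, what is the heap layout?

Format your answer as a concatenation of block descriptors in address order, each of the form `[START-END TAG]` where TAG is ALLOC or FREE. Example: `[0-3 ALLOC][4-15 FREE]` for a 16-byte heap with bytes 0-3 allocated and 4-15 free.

Op 1: a = malloc(1) -> a = 0; heap: [0-0 ALLOC][1-15 FREE]
Op 2: free(a) -> (freed a); heap: [0-15 FREE]
Op 3: b = malloc(2) -> b = 0; heap: [0-1 ALLOC][2-15 FREE]
Op 4: b = realloc(b, 8) -> b = 0; heap: [0-7 ALLOC][8-15 FREE]
Op 5: c = malloc(2) -> c = 8; heap: [0-7 ALLOC][8-9 ALLOC][10-15 FREE]
Op 6: b = realloc(b, 5) -> b = 0; heap: [0-4 ALLOC][5-7 FREE][8-9 ALLOC][10-15 FREE]
Op 7: c = realloc(c, 3) -> c = 8; heap: [0-4 ALLOC][5-7 FREE][8-10 ALLOC][11-15 FREE]

Answer: [0-4 ALLOC][5-7 FREE][8-10 ALLOC][11-15 FREE]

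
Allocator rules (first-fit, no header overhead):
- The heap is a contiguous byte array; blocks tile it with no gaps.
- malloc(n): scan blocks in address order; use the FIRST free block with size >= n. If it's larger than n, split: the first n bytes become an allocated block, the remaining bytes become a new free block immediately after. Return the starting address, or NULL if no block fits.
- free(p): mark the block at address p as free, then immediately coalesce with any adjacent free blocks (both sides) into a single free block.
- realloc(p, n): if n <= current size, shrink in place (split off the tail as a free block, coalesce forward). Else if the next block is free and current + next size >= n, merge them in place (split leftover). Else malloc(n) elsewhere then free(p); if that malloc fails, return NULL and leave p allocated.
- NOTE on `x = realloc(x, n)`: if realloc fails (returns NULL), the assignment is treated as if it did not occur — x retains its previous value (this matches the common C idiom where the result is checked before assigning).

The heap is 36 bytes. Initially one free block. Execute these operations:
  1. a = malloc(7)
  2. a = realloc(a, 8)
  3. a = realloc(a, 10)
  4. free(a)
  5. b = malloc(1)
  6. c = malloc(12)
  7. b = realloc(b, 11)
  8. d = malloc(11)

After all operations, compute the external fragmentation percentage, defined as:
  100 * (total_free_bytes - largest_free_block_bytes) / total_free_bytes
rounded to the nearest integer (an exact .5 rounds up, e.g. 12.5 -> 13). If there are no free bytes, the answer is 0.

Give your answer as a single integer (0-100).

Op 1: a = malloc(7) -> a = 0; heap: [0-6 ALLOC][7-35 FREE]
Op 2: a = realloc(a, 8) -> a = 0; heap: [0-7 ALLOC][8-35 FREE]
Op 3: a = realloc(a, 10) -> a = 0; heap: [0-9 ALLOC][10-35 FREE]
Op 4: free(a) -> (freed a); heap: [0-35 FREE]
Op 5: b = malloc(1) -> b = 0; heap: [0-0 ALLOC][1-35 FREE]
Op 6: c = malloc(12) -> c = 1; heap: [0-0 ALLOC][1-12 ALLOC][13-35 FREE]
Op 7: b = realloc(b, 11) -> b = 13; heap: [0-0 FREE][1-12 ALLOC][13-23 ALLOC][24-35 FREE]
Op 8: d = malloc(11) -> d = 24; heap: [0-0 FREE][1-12 ALLOC][13-23 ALLOC][24-34 ALLOC][35-35 FREE]
Free blocks: [1 1] total_free=2 largest=1 -> 100*(2-1)/2 = 100/2 = 50

Answer: 50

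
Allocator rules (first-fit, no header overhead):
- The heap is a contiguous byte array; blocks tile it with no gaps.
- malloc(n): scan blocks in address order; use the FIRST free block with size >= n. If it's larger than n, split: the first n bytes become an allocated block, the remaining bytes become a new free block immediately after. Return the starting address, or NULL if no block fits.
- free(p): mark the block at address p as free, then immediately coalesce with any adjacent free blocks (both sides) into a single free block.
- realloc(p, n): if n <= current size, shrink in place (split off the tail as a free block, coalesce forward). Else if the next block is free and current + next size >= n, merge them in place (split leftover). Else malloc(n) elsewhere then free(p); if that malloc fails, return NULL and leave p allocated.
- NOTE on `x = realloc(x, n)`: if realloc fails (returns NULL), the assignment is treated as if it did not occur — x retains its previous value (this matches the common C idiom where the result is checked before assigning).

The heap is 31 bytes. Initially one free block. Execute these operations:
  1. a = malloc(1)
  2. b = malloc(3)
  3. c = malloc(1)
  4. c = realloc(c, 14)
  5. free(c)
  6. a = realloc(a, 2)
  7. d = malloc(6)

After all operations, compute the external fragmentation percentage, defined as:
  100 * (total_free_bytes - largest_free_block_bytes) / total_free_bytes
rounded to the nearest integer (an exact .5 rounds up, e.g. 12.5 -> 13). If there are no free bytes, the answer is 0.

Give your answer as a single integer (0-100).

Op 1: a = malloc(1) -> a = 0; heap: [0-0 ALLOC][1-30 FREE]
Op 2: b = malloc(3) -> b = 1; heap: [0-0 ALLOC][1-3 ALLOC][4-30 FREE]
Op 3: c = malloc(1) -> c = 4; heap: [0-0 ALLOC][1-3 ALLOC][4-4 ALLOC][5-30 FREE]
Op 4: c = realloc(c, 14) -> c = 4; heap: [0-0 ALLOC][1-3 ALLOC][4-17 ALLOC][18-30 FREE]
Op 5: free(c) -> (freed c); heap: [0-0 ALLOC][1-3 ALLOC][4-30 FREE]
Op 6: a = realloc(a, 2) -> a = 4; heap: [0-0 FREE][1-3 ALLOC][4-5 ALLOC][6-30 FREE]
Op 7: d = malloc(6) -> d = 6; heap: [0-0 FREE][1-3 ALLOC][4-5 ALLOC][6-11 ALLOC][12-30 FREE]
Free blocks: [1 19] total_free=20 largest=19 -> 100*(20-19)/20 = 100/20 = 5

Answer: 5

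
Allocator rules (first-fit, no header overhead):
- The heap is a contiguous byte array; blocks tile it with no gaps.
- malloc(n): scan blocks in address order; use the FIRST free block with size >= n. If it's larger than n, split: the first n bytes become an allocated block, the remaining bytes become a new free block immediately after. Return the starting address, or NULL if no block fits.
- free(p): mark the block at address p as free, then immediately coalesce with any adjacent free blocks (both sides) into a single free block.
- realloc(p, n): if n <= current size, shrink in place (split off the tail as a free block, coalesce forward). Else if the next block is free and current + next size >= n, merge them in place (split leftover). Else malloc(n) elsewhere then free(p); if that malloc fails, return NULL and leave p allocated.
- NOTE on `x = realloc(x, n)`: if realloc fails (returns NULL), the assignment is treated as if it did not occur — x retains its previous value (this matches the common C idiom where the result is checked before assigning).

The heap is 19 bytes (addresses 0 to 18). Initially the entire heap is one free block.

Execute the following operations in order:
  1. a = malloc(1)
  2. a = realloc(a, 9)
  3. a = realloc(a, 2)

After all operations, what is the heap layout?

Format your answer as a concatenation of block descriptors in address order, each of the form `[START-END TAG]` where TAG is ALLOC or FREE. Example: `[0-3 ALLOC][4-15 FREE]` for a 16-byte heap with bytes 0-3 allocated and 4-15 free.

Op 1: a = malloc(1) -> a = 0; heap: [0-0 ALLOC][1-18 FREE]
Op 2: a = realloc(a, 9) -> a = 0; heap: [0-8 ALLOC][9-18 FREE]
Op 3: a = realloc(a, 2) -> a = 0; heap: [0-1 ALLOC][2-18 FREE]

Answer: [0-1 ALLOC][2-18 FREE]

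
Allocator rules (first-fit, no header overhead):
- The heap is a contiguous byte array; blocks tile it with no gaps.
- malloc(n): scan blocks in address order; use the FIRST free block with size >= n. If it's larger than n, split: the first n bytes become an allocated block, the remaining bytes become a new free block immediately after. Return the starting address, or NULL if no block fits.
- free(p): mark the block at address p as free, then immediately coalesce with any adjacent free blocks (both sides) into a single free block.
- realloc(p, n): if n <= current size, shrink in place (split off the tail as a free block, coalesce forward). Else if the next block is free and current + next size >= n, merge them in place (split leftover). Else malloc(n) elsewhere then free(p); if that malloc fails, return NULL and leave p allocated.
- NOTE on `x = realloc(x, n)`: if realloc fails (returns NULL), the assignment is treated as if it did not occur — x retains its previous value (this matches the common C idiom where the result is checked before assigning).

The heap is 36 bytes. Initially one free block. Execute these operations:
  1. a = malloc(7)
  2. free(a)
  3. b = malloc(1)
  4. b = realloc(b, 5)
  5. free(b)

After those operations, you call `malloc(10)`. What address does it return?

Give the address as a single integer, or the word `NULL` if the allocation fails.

Op 1: a = malloc(7) -> a = 0; heap: [0-6 ALLOC][7-35 FREE]
Op 2: free(a) -> (freed a); heap: [0-35 FREE]
Op 3: b = malloc(1) -> b = 0; heap: [0-0 ALLOC][1-35 FREE]
Op 4: b = realloc(b, 5) -> b = 0; heap: [0-4 ALLOC][5-35 FREE]
Op 5: free(b) -> (freed b); heap: [0-35 FREE]
malloc(10): first-fit scan over [0-35 FREE] -> 0

Answer: 0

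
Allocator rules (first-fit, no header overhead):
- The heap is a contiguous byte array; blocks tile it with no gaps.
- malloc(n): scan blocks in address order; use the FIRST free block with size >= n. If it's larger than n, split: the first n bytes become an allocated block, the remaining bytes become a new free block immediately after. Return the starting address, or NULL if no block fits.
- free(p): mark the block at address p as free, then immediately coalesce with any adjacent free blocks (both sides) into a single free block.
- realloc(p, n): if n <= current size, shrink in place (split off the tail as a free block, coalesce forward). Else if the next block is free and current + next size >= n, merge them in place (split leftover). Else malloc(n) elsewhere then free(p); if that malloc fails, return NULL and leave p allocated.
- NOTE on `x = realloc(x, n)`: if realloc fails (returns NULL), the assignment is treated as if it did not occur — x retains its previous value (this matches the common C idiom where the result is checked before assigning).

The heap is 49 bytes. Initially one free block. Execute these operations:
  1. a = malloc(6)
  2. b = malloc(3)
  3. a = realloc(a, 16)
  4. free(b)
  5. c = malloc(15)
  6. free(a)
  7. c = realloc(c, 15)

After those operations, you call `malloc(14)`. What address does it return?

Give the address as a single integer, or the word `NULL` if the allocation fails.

Answer: 0

Derivation:
Op 1: a = malloc(6) -> a = 0; heap: [0-5 ALLOC][6-48 FREE]
Op 2: b = malloc(3) -> b = 6; heap: [0-5 ALLOC][6-8 ALLOC][9-48 FREE]
Op 3: a = realloc(a, 16) -> a = 9; heap: [0-5 FREE][6-8 ALLOC][9-24 ALLOC][25-48 FREE]
Op 4: free(b) -> (freed b); heap: [0-8 FREE][9-24 ALLOC][25-48 FREE]
Op 5: c = malloc(15) -> c = 25; heap: [0-8 FREE][9-24 ALLOC][25-39 ALLOC][40-48 FREE]
Op 6: free(a) -> (freed a); heap: [0-24 FREE][25-39 ALLOC][40-48 FREE]
Op 7: c = realloc(c, 15) -> c = 25; heap: [0-24 FREE][25-39 ALLOC][40-48 FREE]
malloc(14): first-fit scan over [0-24 FREE][25-39 ALLOC][40-48 FREE] -> 0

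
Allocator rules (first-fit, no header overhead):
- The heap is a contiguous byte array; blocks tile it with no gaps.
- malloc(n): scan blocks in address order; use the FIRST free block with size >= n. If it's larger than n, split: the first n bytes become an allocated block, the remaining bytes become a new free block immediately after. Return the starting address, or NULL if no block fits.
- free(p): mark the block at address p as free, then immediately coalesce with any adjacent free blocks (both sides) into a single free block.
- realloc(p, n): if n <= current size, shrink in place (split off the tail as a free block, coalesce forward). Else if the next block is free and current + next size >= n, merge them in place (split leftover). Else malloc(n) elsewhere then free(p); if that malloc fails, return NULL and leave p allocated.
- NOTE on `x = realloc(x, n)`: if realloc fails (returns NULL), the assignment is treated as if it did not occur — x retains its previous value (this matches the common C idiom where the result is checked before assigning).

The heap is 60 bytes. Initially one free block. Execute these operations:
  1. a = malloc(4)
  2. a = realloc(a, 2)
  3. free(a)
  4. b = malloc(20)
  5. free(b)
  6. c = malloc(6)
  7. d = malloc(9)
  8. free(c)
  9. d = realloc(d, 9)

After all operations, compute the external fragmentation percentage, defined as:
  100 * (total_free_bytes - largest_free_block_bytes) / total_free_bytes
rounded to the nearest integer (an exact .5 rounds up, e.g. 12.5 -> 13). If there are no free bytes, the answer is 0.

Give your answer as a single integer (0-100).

Answer: 12

Derivation:
Op 1: a = malloc(4) -> a = 0; heap: [0-3 ALLOC][4-59 FREE]
Op 2: a = realloc(a, 2) -> a = 0; heap: [0-1 ALLOC][2-59 FREE]
Op 3: free(a) -> (freed a); heap: [0-59 FREE]
Op 4: b = malloc(20) -> b = 0; heap: [0-19 ALLOC][20-59 FREE]
Op 5: free(b) -> (freed b); heap: [0-59 FREE]
Op 6: c = malloc(6) -> c = 0; heap: [0-5 ALLOC][6-59 FREE]
Op 7: d = malloc(9) -> d = 6; heap: [0-5 ALLOC][6-14 ALLOC][15-59 FREE]
Op 8: free(c) -> (freed c); heap: [0-5 FREE][6-14 ALLOC][15-59 FREE]
Op 9: d = realloc(d, 9) -> d = 6; heap: [0-5 FREE][6-14 ALLOC][15-59 FREE]
Free blocks: [6 45] total_free=51 largest=45 -> 100*(51-45)/51 = 600/51 ≈ 11.765 -> rounds to 12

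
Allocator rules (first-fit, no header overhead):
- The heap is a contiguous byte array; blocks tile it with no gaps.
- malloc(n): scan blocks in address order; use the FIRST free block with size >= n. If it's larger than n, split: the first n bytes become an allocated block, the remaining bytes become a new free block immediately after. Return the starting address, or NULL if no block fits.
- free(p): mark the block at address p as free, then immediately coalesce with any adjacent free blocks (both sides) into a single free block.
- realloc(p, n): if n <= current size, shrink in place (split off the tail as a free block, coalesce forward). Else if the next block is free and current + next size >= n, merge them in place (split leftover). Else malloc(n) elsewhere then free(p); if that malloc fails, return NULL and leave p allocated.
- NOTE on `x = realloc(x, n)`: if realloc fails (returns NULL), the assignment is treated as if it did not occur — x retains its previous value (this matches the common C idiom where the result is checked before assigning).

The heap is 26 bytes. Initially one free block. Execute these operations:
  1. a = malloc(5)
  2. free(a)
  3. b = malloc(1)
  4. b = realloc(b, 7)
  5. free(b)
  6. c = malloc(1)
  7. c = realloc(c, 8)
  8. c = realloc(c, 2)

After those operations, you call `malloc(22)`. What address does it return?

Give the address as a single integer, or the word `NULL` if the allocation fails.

Answer: 2

Derivation:
Op 1: a = malloc(5) -> a = 0; heap: [0-4 ALLOC][5-25 FREE]
Op 2: free(a) -> (freed a); heap: [0-25 FREE]
Op 3: b = malloc(1) -> b = 0; heap: [0-0 ALLOC][1-25 FREE]
Op 4: b = realloc(b, 7) -> b = 0; heap: [0-6 ALLOC][7-25 FREE]
Op 5: free(b) -> (freed b); heap: [0-25 FREE]
Op 6: c = malloc(1) -> c = 0; heap: [0-0 ALLOC][1-25 FREE]
Op 7: c = realloc(c, 8) -> c = 0; heap: [0-7 ALLOC][8-25 FREE]
Op 8: c = realloc(c, 2) -> c = 0; heap: [0-1 ALLOC][2-25 FREE]
malloc(22): first-fit scan over [0-1 ALLOC][2-25 FREE] -> 2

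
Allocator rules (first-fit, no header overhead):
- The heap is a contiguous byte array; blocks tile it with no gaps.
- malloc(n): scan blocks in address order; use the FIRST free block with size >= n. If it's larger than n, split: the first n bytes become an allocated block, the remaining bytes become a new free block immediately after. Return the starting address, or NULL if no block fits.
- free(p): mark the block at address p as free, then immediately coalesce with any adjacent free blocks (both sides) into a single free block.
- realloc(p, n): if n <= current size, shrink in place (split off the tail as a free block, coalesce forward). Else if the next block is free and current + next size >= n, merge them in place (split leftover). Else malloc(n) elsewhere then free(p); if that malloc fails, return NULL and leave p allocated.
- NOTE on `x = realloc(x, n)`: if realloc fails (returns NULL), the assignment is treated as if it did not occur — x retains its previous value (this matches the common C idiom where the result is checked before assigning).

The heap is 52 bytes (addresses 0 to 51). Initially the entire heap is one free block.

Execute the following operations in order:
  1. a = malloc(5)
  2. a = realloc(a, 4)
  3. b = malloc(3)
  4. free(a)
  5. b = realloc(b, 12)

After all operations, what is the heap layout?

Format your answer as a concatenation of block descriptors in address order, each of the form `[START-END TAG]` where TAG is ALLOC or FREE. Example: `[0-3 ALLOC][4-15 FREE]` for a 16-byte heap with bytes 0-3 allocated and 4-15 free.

Answer: [0-3 FREE][4-15 ALLOC][16-51 FREE]

Derivation:
Op 1: a = malloc(5) -> a = 0; heap: [0-4 ALLOC][5-51 FREE]
Op 2: a = realloc(a, 4) -> a = 0; heap: [0-3 ALLOC][4-51 FREE]
Op 3: b = malloc(3) -> b = 4; heap: [0-3 ALLOC][4-6 ALLOC][7-51 FREE]
Op 4: free(a) -> (freed a); heap: [0-3 FREE][4-6 ALLOC][7-51 FREE]
Op 5: b = realloc(b, 12) -> b = 4; heap: [0-3 FREE][4-15 ALLOC][16-51 FREE]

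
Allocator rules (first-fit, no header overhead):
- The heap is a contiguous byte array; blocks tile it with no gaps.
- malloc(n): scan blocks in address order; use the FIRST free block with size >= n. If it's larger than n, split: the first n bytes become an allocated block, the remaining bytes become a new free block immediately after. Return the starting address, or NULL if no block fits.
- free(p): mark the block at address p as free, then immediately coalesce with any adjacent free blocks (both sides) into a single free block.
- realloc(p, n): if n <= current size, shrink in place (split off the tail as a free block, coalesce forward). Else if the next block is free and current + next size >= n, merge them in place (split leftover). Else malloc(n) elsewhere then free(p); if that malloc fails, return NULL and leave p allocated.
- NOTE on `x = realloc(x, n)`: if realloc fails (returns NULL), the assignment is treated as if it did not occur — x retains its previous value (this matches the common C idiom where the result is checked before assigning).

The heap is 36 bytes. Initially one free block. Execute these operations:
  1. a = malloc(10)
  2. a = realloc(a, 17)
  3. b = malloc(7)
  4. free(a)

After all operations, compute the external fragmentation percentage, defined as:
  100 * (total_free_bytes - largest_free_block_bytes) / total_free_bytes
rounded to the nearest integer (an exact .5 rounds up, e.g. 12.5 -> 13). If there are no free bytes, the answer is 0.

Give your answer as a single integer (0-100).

Answer: 41

Derivation:
Op 1: a = malloc(10) -> a = 0; heap: [0-9 ALLOC][10-35 FREE]
Op 2: a = realloc(a, 17) -> a = 0; heap: [0-16 ALLOC][17-35 FREE]
Op 3: b = malloc(7) -> b = 17; heap: [0-16 ALLOC][17-23 ALLOC][24-35 FREE]
Op 4: free(a) -> (freed a); heap: [0-16 FREE][17-23 ALLOC][24-35 FREE]
Free blocks: [17 12] total_free=29 largest=17 -> 100*(29-17)/29 = 1200/29 ≈ 41.379 -> rounds to 41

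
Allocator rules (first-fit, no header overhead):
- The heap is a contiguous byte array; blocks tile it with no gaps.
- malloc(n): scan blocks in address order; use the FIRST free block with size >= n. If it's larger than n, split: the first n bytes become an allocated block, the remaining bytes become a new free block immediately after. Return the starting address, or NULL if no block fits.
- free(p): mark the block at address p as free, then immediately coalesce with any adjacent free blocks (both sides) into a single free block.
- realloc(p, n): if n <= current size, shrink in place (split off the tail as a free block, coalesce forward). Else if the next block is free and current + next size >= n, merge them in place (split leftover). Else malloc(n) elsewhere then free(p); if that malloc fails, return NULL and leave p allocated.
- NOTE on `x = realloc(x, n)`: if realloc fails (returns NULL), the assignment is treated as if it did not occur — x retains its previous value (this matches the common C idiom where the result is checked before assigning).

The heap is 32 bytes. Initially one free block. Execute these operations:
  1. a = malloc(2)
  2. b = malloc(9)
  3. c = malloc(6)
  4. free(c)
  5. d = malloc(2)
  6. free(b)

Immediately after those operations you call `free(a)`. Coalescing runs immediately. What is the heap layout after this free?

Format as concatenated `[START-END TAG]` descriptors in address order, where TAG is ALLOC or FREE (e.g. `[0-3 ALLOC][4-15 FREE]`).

Answer: [0-10 FREE][11-12 ALLOC][13-31 FREE]

Derivation:
Op 1: a = malloc(2) -> a = 0; heap: [0-1 ALLOC][2-31 FREE]
Op 2: b = malloc(9) -> b = 2; heap: [0-1 ALLOC][2-10 ALLOC][11-31 FREE]
Op 3: c = malloc(6) -> c = 11; heap: [0-1 ALLOC][2-10 ALLOC][11-16 ALLOC][17-31 FREE]
Op 4: free(c) -> (freed c); heap: [0-1 ALLOC][2-10 ALLOC][11-31 FREE]
Op 5: d = malloc(2) -> d = 11; heap: [0-1 ALLOC][2-10 ALLOC][11-12 ALLOC][13-31 FREE]
Op 6: free(b) -> (freed b); heap: [0-1 ALLOC][2-10 FREE][11-12 ALLOC][13-31 FREE]
free(a): a = 0 -> block [0-1 ALLOC]; mark free, coalesce with adjacent free neighbors -> [0-10 FREE][11-12 ALLOC][13-31 FREE]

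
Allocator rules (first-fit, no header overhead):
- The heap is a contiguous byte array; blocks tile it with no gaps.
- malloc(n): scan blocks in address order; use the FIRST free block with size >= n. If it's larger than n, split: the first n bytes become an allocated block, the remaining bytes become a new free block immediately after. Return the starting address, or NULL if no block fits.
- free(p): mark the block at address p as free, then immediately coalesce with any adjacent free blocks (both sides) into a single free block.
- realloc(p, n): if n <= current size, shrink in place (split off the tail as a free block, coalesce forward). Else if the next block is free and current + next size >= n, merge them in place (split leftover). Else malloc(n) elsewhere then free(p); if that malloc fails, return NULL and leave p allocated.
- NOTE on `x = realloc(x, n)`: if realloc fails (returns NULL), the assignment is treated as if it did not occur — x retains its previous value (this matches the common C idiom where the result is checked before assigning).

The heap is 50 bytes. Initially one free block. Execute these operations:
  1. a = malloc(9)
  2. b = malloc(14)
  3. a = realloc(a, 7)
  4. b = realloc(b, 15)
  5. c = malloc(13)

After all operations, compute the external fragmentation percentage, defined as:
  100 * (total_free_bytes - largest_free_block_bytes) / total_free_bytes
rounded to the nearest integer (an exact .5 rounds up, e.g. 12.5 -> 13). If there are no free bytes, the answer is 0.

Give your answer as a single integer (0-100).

Op 1: a = malloc(9) -> a = 0; heap: [0-8 ALLOC][9-49 FREE]
Op 2: b = malloc(14) -> b = 9; heap: [0-8 ALLOC][9-22 ALLOC][23-49 FREE]
Op 3: a = realloc(a, 7) -> a = 0; heap: [0-6 ALLOC][7-8 FREE][9-22 ALLOC][23-49 FREE]
Op 4: b = realloc(b, 15) -> b = 9; heap: [0-6 ALLOC][7-8 FREE][9-23 ALLOC][24-49 FREE]
Op 5: c = malloc(13) -> c = 24; heap: [0-6 ALLOC][7-8 FREE][9-23 ALLOC][24-36 ALLOC][37-49 FREE]
Free blocks: [2 13] total_free=15 largest=13 -> 100*(15-13)/15 = 200/15 ≈ 13.333 -> rounds to 13

Answer: 13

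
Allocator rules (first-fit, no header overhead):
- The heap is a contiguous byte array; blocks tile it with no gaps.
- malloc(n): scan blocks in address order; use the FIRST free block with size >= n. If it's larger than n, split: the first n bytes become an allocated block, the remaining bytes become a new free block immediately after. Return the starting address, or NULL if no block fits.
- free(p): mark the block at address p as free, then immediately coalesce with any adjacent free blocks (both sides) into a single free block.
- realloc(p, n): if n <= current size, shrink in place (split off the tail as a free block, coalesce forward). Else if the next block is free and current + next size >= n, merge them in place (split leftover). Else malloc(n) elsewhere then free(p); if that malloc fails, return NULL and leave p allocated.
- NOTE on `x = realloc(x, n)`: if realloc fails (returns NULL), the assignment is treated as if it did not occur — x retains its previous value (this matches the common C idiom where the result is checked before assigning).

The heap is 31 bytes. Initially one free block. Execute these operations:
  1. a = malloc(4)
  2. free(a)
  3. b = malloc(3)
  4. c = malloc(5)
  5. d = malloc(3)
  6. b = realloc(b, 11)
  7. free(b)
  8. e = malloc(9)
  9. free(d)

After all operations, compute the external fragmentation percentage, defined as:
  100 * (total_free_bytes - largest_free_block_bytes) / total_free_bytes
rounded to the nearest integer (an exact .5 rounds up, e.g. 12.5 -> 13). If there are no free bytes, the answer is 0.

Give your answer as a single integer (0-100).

Op 1: a = malloc(4) -> a = 0; heap: [0-3 ALLOC][4-30 FREE]
Op 2: free(a) -> (freed a); heap: [0-30 FREE]
Op 3: b = malloc(3) -> b = 0; heap: [0-2 ALLOC][3-30 FREE]
Op 4: c = malloc(5) -> c = 3; heap: [0-2 ALLOC][3-7 ALLOC][8-30 FREE]
Op 5: d = malloc(3) -> d = 8; heap: [0-2 ALLOC][3-7 ALLOC][8-10 ALLOC][11-30 FREE]
Op 6: b = realloc(b, 11) -> b = 11; heap: [0-2 FREE][3-7 ALLOC][8-10 ALLOC][11-21 ALLOC][22-30 FREE]
Op 7: free(b) -> (freed b); heap: [0-2 FREE][3-7 ALLOC][8-10 ALLOC][11-30 FREE]
Op 8: e = malloc(9) -> e = 11; heap: [0-2 FREE][3-7 ALLOC][8-10 ALLOC][11-19 ALLOC][20-30 FREE]
Op 9: free(d) -> (freed d); heap: [0-2 FREE][3-7 ALLOC][8-10 FREE][11-19 ALLOC][20-30 FREE]
Free blocks: [3 3 11] total_free=17 largest=11 -> 100*(17-11)/17 = 600/17 ≈ 35.294 -> rounds to 35

Answer: 35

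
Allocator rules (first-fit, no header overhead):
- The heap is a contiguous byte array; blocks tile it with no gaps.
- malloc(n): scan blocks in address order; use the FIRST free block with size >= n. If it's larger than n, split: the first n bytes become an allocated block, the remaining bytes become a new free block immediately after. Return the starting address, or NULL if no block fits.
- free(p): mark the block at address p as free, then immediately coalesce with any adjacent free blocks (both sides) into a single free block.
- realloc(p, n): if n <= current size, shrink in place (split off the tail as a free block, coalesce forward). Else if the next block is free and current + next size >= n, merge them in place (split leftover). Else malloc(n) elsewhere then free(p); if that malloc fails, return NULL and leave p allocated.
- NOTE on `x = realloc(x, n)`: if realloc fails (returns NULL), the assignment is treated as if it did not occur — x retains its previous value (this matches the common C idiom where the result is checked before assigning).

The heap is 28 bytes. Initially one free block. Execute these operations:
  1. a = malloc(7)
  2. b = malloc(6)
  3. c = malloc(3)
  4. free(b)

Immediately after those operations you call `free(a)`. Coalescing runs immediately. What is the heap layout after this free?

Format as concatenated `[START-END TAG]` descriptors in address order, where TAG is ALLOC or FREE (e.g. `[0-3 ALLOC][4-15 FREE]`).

Op 1: a = malloc(7) -> a = 0; heap: [0-6 ALLOC][7-27 FREE]
Op 2: b = malloc(6) -> b = 7; heap: [0-6 ALLOC][7-12 ALLOC][13-27 FREE]
Op 3: c = malloc(3) -> c = 13; heap: [0-6 ALLOC][7-12 ALLOC][13-15 ALLOC][16-27 FREE]
Op 4: free(b) -> (freed b); heap: [0-6 ALLOC][7-12 FREE][13-15 ALLOC][16-27 FREE]
free(a): a = 0 -> block [0-6 ALLOC]; mark free, coalesce with adjacent free neighbors -> [0-12 FREE][13-15 ALLOC][16-27 FREE]

Answer: [0-12 FREE][13-15 ALLOC][16-27 FREE]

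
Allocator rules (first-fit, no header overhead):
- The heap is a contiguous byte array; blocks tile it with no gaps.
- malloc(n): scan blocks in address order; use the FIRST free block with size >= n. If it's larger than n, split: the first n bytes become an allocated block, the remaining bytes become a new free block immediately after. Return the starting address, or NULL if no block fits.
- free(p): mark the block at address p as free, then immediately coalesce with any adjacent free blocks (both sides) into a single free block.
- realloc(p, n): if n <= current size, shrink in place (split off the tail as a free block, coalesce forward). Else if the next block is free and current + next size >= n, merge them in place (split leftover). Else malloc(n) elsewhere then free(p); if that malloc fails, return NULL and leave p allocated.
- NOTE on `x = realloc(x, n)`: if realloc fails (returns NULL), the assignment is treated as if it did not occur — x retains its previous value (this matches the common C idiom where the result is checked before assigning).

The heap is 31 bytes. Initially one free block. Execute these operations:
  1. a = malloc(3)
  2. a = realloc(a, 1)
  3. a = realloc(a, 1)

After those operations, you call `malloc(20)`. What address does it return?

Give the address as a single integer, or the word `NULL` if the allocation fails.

Op 1: a = malloc(3) -> a = 0; heap: [0-2 ALLOC][3-30 FREE]
Op 2: a = realloc(a, 1) -> a = 0; heap: [0-0 ALLOC][1-30 FREE]
Op 3: a = realloc(a, 1) -> a = 0; heap: [0-0 ALLOC][1-30 FREE]
malloc(20): first-fit scan over [0-0 ALLOC][1-30 FREE] -> 1

Answer: 1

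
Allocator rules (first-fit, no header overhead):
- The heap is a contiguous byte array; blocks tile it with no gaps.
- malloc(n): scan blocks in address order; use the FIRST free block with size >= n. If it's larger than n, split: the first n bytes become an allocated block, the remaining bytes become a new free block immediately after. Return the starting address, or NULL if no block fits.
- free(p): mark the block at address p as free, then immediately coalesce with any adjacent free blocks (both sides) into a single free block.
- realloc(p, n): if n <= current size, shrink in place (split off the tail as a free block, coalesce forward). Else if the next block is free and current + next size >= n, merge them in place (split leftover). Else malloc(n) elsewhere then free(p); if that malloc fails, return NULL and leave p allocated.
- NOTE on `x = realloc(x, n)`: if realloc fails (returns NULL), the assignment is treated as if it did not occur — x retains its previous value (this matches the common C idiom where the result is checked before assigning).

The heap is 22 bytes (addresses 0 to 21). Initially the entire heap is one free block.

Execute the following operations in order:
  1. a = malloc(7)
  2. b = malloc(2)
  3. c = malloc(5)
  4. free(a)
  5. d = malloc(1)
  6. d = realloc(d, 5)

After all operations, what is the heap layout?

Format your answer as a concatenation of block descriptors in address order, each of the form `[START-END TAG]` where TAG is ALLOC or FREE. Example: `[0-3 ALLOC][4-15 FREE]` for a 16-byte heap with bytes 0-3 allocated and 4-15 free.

Answer: [0-4 ALLOC][5-6 FREE][7-8 ALLOC][9-13 ALLOC][14-21 FREE]

Derivation:
Op 1: a = malloc(7) -> a = 0; heap: [0-6 ALLOC][7-21 FREE]
Op 2: b = malloc(2) -> b = 7; heap: [0-6 ALLOC][7-8 ALLOC][9-21 FREE]
Op 3: c = malloc(5) -> c = 9; heap: [0-6 ALLOC][7-8 ALLOC][9-13 ALLOC][14-21 FREE]
Op 4: free(a) -> (freed a); heap: [0-6 FREE][7-8 ALLOC][9-13 ALLOC][14-21 FREE]
Op 5: d = malloc(1) -> d = 0; heap: [0-0 ALLOC][1-6 FREE][7-8 ALLOC][9-13 ALLOC][14-21 FREE]
Op 6: d = realloc(d, 5) -> d = 0; heap: [0-4 ALLOC][5-6 FREE][7-8 ALLOC][9-13 ALLOC][14-21 FREE]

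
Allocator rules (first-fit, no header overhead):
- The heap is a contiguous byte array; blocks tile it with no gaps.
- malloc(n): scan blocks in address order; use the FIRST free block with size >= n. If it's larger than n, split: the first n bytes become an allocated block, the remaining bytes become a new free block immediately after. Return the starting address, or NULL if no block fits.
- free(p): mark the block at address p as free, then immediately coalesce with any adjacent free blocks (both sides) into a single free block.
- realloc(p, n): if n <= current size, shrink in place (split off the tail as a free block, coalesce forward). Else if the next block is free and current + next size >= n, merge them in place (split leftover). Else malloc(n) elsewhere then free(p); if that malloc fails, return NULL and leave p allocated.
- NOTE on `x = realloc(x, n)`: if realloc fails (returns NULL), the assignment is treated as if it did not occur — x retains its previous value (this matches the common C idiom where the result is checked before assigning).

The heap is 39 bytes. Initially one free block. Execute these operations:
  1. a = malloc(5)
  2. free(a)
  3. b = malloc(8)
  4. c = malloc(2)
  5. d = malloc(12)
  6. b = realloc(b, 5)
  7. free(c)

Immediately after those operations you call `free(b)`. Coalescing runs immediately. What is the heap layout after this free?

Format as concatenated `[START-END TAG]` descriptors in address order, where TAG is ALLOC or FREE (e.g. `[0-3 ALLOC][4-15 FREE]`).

Op 1: a = malloc(5) -> a = 0; heap: [0-4 ALLOC][5-38 FREE]
Op 2: free(a) -> (freed a); heap: [0-38 FREE]
Op 3: b = malloc(8) -> b = 0; heap: [0-7 ALLOC][8-38 FREE]
Op 4: c = malloc(2) -> c = 8; heap: [0-7 ALLOC][8-9 ALLOC][10-38 FREE]
Op 5: d = malloc(12) -> d = 10; heap: [0-7 ALLOC][8-9 ALLOC][10-21 ALLOC][22-38 FREE]
Op 6: b = realloc(b, 5) -> b = 0; heap: [0-4 ALLOC][5-7 FREE][8-9 ALLOC][10-21 ALLOC][22-38 FREE]
Op 7: free(c) -> (freed c); heap: [0-4 ALLOC][5-9 FREE][10-21 ALLOC][22-38 FREE]
free(b): b = 0 -> block [0-4 ALLOC]; mark free, coalesce with adjacent free neighbors -> [0-9 FREE][10-21 ALLOC][22-38 FREE]

Answer: [0-9 FREE][10-21 ALLOC][22-38 FREE]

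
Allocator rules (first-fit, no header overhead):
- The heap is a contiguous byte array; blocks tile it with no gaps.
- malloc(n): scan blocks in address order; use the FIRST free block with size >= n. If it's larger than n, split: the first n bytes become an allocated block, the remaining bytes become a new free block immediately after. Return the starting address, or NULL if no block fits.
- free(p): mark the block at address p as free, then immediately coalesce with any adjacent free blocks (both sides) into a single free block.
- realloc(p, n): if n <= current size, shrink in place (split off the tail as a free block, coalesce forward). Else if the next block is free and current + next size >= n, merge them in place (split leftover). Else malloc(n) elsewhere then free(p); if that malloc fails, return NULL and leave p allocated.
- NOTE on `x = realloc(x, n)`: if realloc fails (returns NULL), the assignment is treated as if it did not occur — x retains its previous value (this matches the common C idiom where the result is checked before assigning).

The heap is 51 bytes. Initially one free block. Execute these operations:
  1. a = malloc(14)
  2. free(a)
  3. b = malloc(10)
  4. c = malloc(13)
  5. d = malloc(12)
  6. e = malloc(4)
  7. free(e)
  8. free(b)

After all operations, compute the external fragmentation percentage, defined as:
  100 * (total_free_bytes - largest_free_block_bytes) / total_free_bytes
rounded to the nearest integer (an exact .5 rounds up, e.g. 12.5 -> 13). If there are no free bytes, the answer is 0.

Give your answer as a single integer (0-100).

Op 1: a = malloc(14) -> a = 0; heap: [0-13 ALLOC][14-50 FREE]
Op 2: free(a) -> (freed a); heap: [0-50 FREE]
Op 3: b = malloc(10) -> b = 0; heap: [0-9 ALLOC][10-50 FREE]
Op 4: c = malloc(13) -> c = 10; heap: [0-9 ALLOC][10-22 ALLOC][23-50 FREE]
Op 5: d = malloc(12) -> d = 23; heap: [0-9 ALLOC][10-22 ALLOC][23-34 ALLOC][35-50 FREE]
Op 6: e = malloc(4) -> e = 35; heap: [0-9 ALLOC][10-22 ALLOC][23-34 ALLOC][35-38 ALLOC][39-50 FREE]
Op 7: free(e) -> (freed e); heap: [0-9 ALLOC][10-22 ALLOC][23-34 ALLOC][35-50 FREE]
Op 8: free(b) -> (freed b); heap: [0-9 FREE][10-22 ALLOC][23-34 ALLOC][35-50 FREE]
Free blocks: [10 16] total_free=26 largest=16 -> 100*(26-16)/26 = 1000/26 ≈ 38.462 -> rounds to 38

Answer: 38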